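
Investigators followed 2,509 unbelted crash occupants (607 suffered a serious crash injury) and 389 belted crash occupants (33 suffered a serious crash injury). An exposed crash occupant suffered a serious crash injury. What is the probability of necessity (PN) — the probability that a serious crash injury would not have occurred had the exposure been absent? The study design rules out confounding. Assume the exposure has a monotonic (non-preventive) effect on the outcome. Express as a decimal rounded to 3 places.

p₁ = P(outcome | exposed) = 607/2509 = 0.24193
p₀ = P(outcome | unexposed) = 33/389 = 0.084833
Under exogeneity and monotonicity, PN = (p₁ − p₀) / p₁.
PN = (0.24193 − 0.084833) / 0.24193 = 0.1571 / 0.24193 ≈ 0.6493

PN ≈ 0.649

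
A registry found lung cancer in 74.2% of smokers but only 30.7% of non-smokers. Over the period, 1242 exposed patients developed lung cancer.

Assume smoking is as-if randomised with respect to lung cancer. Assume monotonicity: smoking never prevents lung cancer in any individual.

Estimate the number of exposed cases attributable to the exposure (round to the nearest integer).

about 728 cases

p₁ = 0.742, p₀ = 0.307.
PN = (p₁ − p₀)/p₁ = (0.742 − 0.307) / 0.742 ≈ 0.58625.
Attributable cases ≈ PN × (exposed cases) = 0.58625 × 1242 ≈ 728.13.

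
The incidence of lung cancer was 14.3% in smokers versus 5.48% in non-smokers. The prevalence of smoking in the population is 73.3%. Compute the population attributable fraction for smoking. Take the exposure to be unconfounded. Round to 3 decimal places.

p₁ = 0.143, p₀ = 0.0548.
Overall risk P(Y=1) = π·p₁ + (1−π)·p₀ = 0.733×0.143 + 0.267×0.0548 = 0.11945.
Under exogeneity, PAF = [P(Y=1) − p₀] / P(Y=1).
PAF = (0.11945 − 0.0548) / 0.11945 ≈ 0.5412

PAF ≈ 0.541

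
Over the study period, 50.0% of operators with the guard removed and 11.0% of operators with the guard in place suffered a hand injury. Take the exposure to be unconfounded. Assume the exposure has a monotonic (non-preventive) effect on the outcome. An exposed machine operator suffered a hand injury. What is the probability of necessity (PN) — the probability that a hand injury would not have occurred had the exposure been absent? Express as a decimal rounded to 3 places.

p₁ = 0.5, p₀ = 0.11.
Under exogeneity and monotonicity, PN = (p₁ − p₀) / p₁.
PN = (0.5 − 0.11) / 0.5 = 0.39 / 0.5 ≈ 0.7800

PN ≈ 0.780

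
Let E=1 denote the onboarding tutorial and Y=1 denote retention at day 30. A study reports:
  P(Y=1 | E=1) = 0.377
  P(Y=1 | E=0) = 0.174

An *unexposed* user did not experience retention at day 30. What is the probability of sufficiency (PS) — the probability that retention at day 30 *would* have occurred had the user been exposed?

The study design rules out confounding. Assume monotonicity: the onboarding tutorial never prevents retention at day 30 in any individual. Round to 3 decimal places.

Let p₁ = 0.377, p₀ = 0.174.
Under exogeneity and monotonicity, PS = (p₁ − p₀) / (1 − p₀).
PS = (0.377 − 0.174) / (1 − 0.174) = 0.203 / 0.826 ≈ 0.2458

PS ≈ 0.246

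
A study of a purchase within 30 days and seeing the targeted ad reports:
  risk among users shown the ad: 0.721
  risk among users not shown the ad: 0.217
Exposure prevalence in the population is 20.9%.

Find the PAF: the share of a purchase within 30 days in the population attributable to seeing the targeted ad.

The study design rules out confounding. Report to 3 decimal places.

Let p₁ = 0.721, p₀ = 0.217.
Overall risk P(Y=1) = π·p₁ + (1−π)·p₀ = 0.209×0.721 + 0.791×0.217 = 0.32234.
Under exogeneity, PAF = [P(Y=1) − p₀] / P(Y=1).
PAF = (0.32234 − 0.217) / 0.32234 ≈ 0.3268

PAF ≈ 0.327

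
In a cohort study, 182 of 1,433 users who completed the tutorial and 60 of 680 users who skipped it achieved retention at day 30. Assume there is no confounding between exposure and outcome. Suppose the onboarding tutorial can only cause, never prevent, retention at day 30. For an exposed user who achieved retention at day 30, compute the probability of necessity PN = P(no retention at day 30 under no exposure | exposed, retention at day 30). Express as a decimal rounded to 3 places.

p₁ = P(outcome | exposed) = 182/1433 = 0.12701
p₀ = P(outcome | unexposed) = 60/680 = 0.088235
Under exogeneity and monotonicity, PN = (p₁ − p₀) / p₁.
PN = (0.12701 − 0.088235) / 0.12701 = 0.038771 / 0.12701 ≈ 0.3053

PN ≈ 0.305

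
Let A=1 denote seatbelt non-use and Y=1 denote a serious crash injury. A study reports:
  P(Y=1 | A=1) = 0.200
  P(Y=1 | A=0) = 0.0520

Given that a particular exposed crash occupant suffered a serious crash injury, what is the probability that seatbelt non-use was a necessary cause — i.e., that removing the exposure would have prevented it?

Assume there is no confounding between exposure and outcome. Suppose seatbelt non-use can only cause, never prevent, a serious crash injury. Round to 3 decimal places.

PN ≈ 0.740

Let p₁ = 0.2, p₀ = 0.052.
Under exogeneity and monotonicity, PN = (p₁ − p₀) / p₁.
PN = (0.2 − 0.052) / 0.2 = 0.148 / 0.2 ≈ 0.7400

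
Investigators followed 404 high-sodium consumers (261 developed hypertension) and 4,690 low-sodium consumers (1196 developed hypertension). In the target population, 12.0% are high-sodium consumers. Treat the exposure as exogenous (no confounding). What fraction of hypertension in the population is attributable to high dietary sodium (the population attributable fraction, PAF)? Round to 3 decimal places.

p₁ = P(outcome | exposed) = 261/404 = 0.64604
p₀ = P(outcome | unexposed) = 1196/4690 = 0.25501
Overall risk P(Y=1) = π·p₁ + (1−π)·p₀ = 0.12×0.64604 + 0.88×0.25501 = 0.30193.
Under exogeneity, PAF = [P(Y=1) − p₀] / P(Y=1).
PAF = (0.30193 − 0.25501) / 0.30193 ≈ 0.1554

PAF ≈ 0.155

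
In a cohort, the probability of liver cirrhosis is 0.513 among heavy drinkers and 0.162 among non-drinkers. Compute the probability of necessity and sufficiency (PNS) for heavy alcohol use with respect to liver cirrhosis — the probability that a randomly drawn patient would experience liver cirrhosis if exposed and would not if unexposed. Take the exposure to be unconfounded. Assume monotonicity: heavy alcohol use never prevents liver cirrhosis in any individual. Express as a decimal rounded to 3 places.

Let p₁ = 0.513, p₀ = 0.162.
Under exogeneity and monotonicity, PNS = p₁ − p₀.
PNS = 0.513 − 0.162 = 0.351

PNS ≈ 0.351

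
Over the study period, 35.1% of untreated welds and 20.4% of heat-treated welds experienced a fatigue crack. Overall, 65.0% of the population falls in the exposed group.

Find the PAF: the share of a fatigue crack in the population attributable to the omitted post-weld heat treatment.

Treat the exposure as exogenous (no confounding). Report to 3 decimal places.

p₁ = 0.351, p₀ = 0.204.
Overall risk P(Y=1) = π·p₁ + (1−π)·p₀ = 0.65×0.351 + 0.35×0.204 = 0.29955.
Under exogeneity, PAF = [P(Y=1) − p₀] / P(Y=1).
PAF = (0.29955 − 0.204) / 0.29955 ≈ 0.3190

PAF ≈ 0.319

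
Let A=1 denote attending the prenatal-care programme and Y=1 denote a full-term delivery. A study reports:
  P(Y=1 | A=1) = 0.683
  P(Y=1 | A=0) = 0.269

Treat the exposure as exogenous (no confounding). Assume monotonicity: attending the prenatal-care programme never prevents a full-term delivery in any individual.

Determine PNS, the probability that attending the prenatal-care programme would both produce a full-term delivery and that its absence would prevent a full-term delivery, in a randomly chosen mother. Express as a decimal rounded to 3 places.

Let p₁ = 0.683, p₀ = 0.269.
Under exogeneity and monotonicity, PNS = p₁ − p₀.
PNS = 0.683 − 0.269 = 0.414

PNS ≈ 0.414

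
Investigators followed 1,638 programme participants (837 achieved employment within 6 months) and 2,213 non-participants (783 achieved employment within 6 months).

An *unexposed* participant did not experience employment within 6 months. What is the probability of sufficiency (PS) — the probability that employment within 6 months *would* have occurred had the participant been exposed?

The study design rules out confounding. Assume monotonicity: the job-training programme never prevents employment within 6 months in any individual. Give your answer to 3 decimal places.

p₁ = P(outcome | exposed) = 837/1638 = 0.51099
p₀ = P(outcome | unexposed) = 783/2213 = 0.35382
Under exogeneity and monotonicity, PS = (p₁ − p₀) / (1 − p₀).
PS = (0.51099 − 0.35382) / (1 − 0.35382) = 0.15717 / 0.64618 ≈ 0.2432

PS ≈ 0.243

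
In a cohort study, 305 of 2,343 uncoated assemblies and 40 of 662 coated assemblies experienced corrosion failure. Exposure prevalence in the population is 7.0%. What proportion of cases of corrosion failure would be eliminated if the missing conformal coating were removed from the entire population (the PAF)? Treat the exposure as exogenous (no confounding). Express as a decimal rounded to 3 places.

PAF ≈ 0.075

p₁ = P(outcome | exposed) = 305/2343 = 0.13017
p₀ = P(outcome | unexposed) = 40/662 = 0.060423
Overall risk P(Y=1) = π·p₁ + (1−π)·p₀ = 0.07×0.13017 + 0.93×0.060423 = 0.065306.
Under exogeneity, PAF = [P(Y=1) − p₀] / P(Y=1).
PAF = (0.065306 − 0.060423) / 0.065306 ≈ 0.0748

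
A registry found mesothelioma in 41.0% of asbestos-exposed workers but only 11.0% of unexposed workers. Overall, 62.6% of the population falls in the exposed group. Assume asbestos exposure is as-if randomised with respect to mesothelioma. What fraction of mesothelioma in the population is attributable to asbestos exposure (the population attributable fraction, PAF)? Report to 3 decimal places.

PAF ≈ 0.631

p₁ = 0.41, p₀ = 0.11.
Overall risk P(Y=1) = π·p₁ + (1−π)·p₀ = 0.626×0.41 + 0.374×0.11 = 0.2978.
Under exogeneity, PAF = [P(Y=1) − p₀] / P(Y=1).
PAF = (0.2978 − 0.11) / 0.2978 ≈ 0.6306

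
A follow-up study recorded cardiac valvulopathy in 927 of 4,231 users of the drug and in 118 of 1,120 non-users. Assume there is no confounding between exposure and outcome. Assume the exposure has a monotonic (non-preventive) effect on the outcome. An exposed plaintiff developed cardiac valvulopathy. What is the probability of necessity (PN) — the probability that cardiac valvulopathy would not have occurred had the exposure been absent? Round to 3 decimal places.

p₁ = P(outcome | exposed) = 927/4231 = 0.2191
p₀ = P(outcome | unexposed) = 118/1120 = 0.10536
Under exogeneity and monotonicity, PN = (p₁ − p₀) / p₁.
PN = (0.2191 − 0.10536) / 0.2191 = 0.11374 / 0.2191 ≈ 0.5191

PN ≈ 0.519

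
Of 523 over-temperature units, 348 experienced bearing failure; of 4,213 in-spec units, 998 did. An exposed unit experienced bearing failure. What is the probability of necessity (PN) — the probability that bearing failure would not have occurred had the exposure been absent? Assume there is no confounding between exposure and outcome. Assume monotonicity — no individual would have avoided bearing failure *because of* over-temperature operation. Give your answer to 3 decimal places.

PN ≈ 0.644

p₁ = P(outcome | exposed) = 348/523 = 0.66539
p₀ = P(outcome | unexposed) = 998/4213 = 0.23689
Under exogeneity and monotonicity, PN = (p₁ − p₀) / p₁.
PN = (0.66539 − 0.23689) / 0.66539 = 0.42851 / 0.66539 ≈ 0.6440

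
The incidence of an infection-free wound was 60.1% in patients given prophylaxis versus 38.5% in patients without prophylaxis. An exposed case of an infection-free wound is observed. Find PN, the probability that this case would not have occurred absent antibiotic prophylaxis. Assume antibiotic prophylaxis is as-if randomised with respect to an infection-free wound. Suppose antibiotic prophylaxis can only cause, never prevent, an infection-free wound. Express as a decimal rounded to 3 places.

PN ≈ 0.359

p₁ = 0.601, p₀ = 0.385.
Under exogeneity and monotonicity, PN = (p₁ − p₀) / p₁.
PN = (0.601 − 0.385) / 0.601 = 0.216 / 0.601 ≈ 0.3594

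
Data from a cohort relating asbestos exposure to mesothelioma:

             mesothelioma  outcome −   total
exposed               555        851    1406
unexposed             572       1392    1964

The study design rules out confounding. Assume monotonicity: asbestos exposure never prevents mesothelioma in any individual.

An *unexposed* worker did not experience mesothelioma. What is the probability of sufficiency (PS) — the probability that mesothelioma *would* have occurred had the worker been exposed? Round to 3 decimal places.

p₁ = P(outcome | exposed) = 555/1406 = 0.39474
p₀ = P(outcome | unexposed) = 572/1964 = 0.29124
Under exogeneity and monotonicity, PS = (p₁ − p₀) / (1 − p₀).
PS = (0.39474 − 0.29124) / (1 − 0.29124) = 0.10349 / 0.70876 ≈ 0.1460

PS ≈ 0.146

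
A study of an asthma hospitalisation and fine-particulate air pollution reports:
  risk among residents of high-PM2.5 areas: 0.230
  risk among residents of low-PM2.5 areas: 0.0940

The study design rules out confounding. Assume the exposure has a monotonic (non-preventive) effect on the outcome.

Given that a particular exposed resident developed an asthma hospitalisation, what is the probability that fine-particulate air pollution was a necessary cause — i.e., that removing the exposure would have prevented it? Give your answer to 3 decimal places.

Let p₁ = 0.23, p₀ = 0.094.
Under exogeneity and monotonicity, PN = (p₁ − p₀) / p₁.
PN = (0.23 − 0.094) / 0.23 = 0.136 / 0.23 ≈ 0.5913

PN ≈ 0.591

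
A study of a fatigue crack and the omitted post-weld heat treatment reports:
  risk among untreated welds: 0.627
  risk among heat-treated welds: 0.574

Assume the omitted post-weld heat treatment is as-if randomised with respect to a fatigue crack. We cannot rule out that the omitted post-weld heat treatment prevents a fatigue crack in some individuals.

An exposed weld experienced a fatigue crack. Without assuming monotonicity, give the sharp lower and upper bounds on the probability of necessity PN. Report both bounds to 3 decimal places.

Let p₁ = 0.627, p₀ = 0.574.
Under exogeneity alone the bounds on PN are max{0,(p₁−p₀)/p₁} ≤ PN ≤ min{1,(1−p₀)/p₁}.
  lower = (p₁ − p₀)/p₁ = 0.053 / 0.627 ≈ 0.0845
  upper = min{1, (1 − p₀)/p₁} = 0.426 / 0.627 ≈ 0.6794

0.085 ≤ PN ≤ 0.679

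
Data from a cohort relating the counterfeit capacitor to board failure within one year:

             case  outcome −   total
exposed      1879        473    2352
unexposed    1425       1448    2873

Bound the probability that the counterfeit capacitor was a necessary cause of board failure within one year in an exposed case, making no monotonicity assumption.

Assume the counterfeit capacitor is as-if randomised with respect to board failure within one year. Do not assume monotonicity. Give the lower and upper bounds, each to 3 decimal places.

p₁ = P(outcome | exposed) = 1879/2352 = 0.79889
p₀ = P(outcome | unexposed) = 1425/2873 = 0.496
Under exogeneity alone the bounds on PN are max{0,(p₁−p₀)/p₁} ≤ PN ≤ min{1,(1−p₀)/p₁}.
  lower = (p₁ − p₀)/p₁ = 0.3029 / 0.79889 ≈ 0.3791
  upper = min{1, (1 − p₀)/p₁} = 0.504 / 0.79889 ≈ 0.6309

0.379 ≤ PN ≤ 0.631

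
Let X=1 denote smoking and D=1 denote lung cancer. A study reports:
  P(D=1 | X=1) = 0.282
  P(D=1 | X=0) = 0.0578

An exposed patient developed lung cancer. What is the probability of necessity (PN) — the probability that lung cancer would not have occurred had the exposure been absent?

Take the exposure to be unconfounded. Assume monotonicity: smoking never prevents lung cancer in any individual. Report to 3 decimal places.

PN ≈ 0.795

Let p₁ = 0.282, p₀ = 0.0578.
Under exogeneity and monotonicity, PN = (p₁ − p₀) / p₁.
PN = (0.282 − 0.0578) / 0.282 = 0.2242 / 0.282 ≈ 0.7950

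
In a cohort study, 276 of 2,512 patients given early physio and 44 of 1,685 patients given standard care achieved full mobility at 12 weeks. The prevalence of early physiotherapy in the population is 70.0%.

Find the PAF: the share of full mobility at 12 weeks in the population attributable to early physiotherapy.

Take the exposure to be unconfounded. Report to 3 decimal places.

PAF ≈ 0.692

p₁ = P(outcome | exposed) = 276/2512 = 0.10987
p₀ = P(outcome | unexposed) = 44/1685 = 0.026113
Overall risk P(Y=1) = π·p₁ + (1−π)·p₀ = 0.7×0.10987 + 0.3×0.026113 = 0.084745.
Under exogeneity, PAF = [P(Y=1) − p₀] / P(Y=1).
PAF = (0.084745 − 0.026113) / 0.084745 ≈ 0.6919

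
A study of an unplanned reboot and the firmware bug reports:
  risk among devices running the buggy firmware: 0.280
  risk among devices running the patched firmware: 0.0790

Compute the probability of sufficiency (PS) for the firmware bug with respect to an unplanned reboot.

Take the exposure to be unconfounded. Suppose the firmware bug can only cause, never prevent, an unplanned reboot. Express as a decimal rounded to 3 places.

Let p₁ = 0.28, p₀ = 0.079.
Under exogeneity and monotonicity, PS = (p₁ − p₀) / (1 − p₀).
PS = (0.28 − 0.079) / (1 − 0.079) = 0.201 / 0.921 ≈ 0.2182

PS ≈ 0.218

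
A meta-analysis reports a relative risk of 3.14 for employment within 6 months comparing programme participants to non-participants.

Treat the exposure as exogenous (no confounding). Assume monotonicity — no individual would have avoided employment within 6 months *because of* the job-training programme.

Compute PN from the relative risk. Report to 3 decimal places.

PN ≈ 0.682

Under exogeneity and monotonicity, PN = (RR − 1) / RR = 1 − 1/RR.
PN = (3.14 − 1) / 3.14 = 2.14 / 3.14 ≈ 0.6815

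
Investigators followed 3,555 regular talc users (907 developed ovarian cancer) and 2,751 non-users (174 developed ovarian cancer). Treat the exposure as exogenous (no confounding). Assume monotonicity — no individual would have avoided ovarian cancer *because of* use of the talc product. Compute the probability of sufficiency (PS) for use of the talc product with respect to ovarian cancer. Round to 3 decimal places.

PS ≈ 0.205

p₁ = P(outcome | exposed) = 907/3555 = 0.25513
p₀ = P(outcome | unexposed) = 174/2751 = 0.06325
Under exogeneity and monotonicity, PS = (p₁ − p₀) / (1 − p₀).
PS = (0.25513 − 0.06325) / (1 − 0.06325) = 0.19188 / 0.93675 ≈ 0.2048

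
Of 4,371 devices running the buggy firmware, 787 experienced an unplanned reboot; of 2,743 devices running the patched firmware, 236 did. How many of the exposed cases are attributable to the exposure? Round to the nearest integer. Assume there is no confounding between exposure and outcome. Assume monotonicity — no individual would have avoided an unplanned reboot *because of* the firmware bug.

p₁ = P(outcome | exposed) = 787/4371 = 0.18005
p₀ = P(outcome | unexposed) = 236/2743 = 0.086037
PN = (p₁ − p₀)/p₁ = (0.18005 − 0.086037) / 0.18005 ≈ 0.52215.
Attributable cases ≈ PN × (exposed cases) = 0.52215 × 787 ≈ 410.93.

about 411 cases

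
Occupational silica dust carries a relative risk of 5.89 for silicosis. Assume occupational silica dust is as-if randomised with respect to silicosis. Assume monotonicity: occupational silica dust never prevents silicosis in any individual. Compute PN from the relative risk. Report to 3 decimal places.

PN ≈ 0.830

Under exogeneity and monotonicity, PN = (RR − 1) / RR = 1 − 1/RR.
PN = (5.89 − 1) / 5.89 = 4.89 / 5.89 ≈ 0.8302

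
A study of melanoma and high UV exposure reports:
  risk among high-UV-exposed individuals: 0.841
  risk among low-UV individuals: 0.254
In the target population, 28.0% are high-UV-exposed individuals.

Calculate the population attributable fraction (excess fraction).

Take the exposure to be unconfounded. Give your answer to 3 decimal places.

PAF ≈ 0.393

Let p₁ = 0.841, p₀ = 0.254.
Overall risk P(Y=1) = π·p₁ + (1−π)·p₀ = 0.28×0.841 + 0.72×0.254 = 0.41836.
Under exogeneity, PAF = [P(Y=1) − p₀] / P(Y=1).
PAF = (0.41836 − 0.254) / 0.41836 ≈ 0.3929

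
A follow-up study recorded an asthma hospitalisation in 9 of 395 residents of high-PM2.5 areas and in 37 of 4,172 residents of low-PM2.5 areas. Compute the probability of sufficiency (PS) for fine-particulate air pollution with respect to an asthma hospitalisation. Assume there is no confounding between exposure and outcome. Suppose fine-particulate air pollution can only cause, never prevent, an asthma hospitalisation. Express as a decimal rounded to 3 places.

PS ≈ 0.014

p₁ = P(outcome | exposed) = 9/395 = 0.022785
p₀ = P(outcome | unexposed) = 37/4172 = 0.0088686
Under exogeneity and monotonicity, PS = (p₁ − p₀) / (1 − p₀).
PS = (0.022785 − 0.0088686) / (1 − 0.0088686) = 0.013916 / 0.99113 ≈ 0.0140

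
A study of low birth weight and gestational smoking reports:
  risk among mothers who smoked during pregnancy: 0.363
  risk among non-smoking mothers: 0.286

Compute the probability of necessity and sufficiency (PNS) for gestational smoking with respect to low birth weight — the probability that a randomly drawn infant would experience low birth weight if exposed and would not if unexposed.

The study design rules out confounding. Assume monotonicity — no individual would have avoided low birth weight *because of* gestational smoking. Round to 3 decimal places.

Let p₁ = 0.363, p₀ = 0.286.
Under exogeneity and monotonicity, PNS = p₁ − p₀.
PNS = 0.363 − 0.286 = 0.077

PNS ≈ 0.077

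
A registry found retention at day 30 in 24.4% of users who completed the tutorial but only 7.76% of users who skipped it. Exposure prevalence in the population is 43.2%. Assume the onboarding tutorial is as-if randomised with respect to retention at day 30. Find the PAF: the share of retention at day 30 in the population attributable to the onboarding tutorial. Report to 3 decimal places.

PAF ≈ 0.481

p₁ = 0.244, p₀ = 0.0776.
Overall risk P(Y=1) = π·p₁ + (1−π)·p₀ = 0.432×0.244 + 0.568×0.0776 = 0.14948.
Under exogeneity, PAF = [P(Y=1) − p₀] / P(Y=1).
PAF = (0.14948 − 0.0776) / 0.14948 ≈ 0.4809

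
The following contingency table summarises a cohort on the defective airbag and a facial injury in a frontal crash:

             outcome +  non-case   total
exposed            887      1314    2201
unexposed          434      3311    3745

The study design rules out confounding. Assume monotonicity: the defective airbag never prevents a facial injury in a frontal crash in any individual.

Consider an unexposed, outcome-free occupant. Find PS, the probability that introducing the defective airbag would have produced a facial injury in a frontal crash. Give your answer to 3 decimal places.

p₁ = P(outcome | exposed) = 887/2201 = 0.403
p₀ = P(outcome | unexposed) = 434/3745 = 0.11589
Under exogeneity and monotonicity, PS = (p₁ − p₀)/(1 − p₀).
PS = (0.403 − 0.11589) / 0.88411 ≈ 0.3247

PS ≈ 0.325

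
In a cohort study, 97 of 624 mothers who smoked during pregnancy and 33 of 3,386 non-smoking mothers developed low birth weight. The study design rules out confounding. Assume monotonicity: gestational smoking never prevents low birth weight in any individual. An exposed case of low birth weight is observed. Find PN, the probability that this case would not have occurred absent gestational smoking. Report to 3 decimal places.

p₁ = P(outcome | exposed) = 97/624 = 0.15545
p₀ = P(outcome | unexposed) = 33/3386 = 0.009746
Under exogeneity and monotonicity, PN = (p₁ − p₀) / p₁.
PN = (0.15545 − 0.009746) / 0.15545 = 0.1457 / 0.15545 ≈ 0.9373

PN ≈ 0.937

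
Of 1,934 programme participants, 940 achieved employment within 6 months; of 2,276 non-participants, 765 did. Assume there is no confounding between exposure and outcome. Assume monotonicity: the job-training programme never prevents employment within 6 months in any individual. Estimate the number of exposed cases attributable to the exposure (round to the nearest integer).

about 290 cases

p₁ = P(outcome | exposed) = 940/1934 = 0.48604
p₀ = P(outcome | unexposed) = 765/2276 = 0.33612
PN = (p₁ − p₀)/p₁ = (0.48604 − 0.33612) / 0.48604 ≈ 0.30846.
Attributable cases ≈ PN × (exposed cases) = 0.30846 × 940 ≈ 289.95.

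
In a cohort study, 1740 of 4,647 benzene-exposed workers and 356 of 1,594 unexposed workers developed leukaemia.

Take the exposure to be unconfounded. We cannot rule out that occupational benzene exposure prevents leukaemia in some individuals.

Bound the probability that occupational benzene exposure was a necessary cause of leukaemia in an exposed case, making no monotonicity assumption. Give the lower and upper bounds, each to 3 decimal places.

p₁ = P(outcome | exposed) = 1740/4647 = 0.37444
p₀ = P(outcome | unexposed) = 356/1594 = 0.22334
Under exogeneity alone the bounds on PN are max{0,(p₁−p₀)/p₁} ≤ PN ≤ min{1,(1−p₀)/p₁}.
  lower = (p₁ − p₀)/p₁ = 0.1511 / 0.37444 ≈ 0.4035
  upper = min{1, (1 − p₀)/p₁} = 0.77666 / 0.37444 ≈ 2.0742 → capped at 1

0.404 ≤ PN ≤ 1.000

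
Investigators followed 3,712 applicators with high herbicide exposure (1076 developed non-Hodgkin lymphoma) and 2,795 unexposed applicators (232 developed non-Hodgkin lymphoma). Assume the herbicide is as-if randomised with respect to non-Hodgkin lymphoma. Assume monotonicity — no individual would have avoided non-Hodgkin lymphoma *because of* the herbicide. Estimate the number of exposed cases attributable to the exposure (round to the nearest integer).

p₁ = P(outcome | exposed) = 1076/3712 = 0.28987
p₀ = P(outcome | unexposed) = 232/2795 = 0.083005
PN = (p₁ − p₀)/p₁ = (0.28987 − 0.083005) / 0.28987 ≈ 0.71365.
Attributable cases ≈ PN × (exposed cases) = 0.71365 × 1076 ≈ 767.88.

about 768 cases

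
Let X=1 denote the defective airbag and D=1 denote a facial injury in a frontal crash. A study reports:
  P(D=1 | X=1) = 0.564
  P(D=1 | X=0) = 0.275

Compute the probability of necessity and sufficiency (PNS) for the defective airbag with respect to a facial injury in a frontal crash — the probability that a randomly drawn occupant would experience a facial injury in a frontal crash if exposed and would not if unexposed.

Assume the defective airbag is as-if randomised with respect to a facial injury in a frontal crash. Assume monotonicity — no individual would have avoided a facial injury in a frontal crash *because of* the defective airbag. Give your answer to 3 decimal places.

Let p₁ = 0.564, p₀ = 0.275.
Under exogeneity and monotonicity, PNS = p₁ − p₀.
PNS = 0.564 − 0.275 = 0.289

PNS ≈ 0.289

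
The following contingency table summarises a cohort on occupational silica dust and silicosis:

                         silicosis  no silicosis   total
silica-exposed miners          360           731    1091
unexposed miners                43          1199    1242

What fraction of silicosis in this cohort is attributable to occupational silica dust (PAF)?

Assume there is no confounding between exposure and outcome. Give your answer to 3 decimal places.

PAF ≈ 0.800

p₁ = P(outcome | exposed) = 360/1091 = 0.32997
p₀ = P(outcome | unexposed) = 43/1242 = 0.034622
Exposure prevalence π = 1091/2333 = 0.46764; overall risk P(Y=1) = 0.17274.
Under exogeneity, PAF = [P(Y=1) − p₀]/P(Y=1).
PAF = (0.17274 − 0.034622) / 0.17274 ≈ 0.7996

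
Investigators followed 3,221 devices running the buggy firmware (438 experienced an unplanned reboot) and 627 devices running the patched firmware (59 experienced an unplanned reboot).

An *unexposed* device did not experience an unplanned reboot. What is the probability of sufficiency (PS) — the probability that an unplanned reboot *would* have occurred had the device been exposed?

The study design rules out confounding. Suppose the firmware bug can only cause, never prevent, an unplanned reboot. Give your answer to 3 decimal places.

PS ≈ 0.046

p₁ = P(outcome | exposed) = 438/3221 = 0.13598
p₀ = P(outcome | unexposed) = 59/627 = 0.094099
Under exogeneity and monotonicity, PS = (p₁ − p₀) / (1 − p₀).
PS = (0.13598 − 0.094099) / (1 − 0.094099) = 0.041884 / 0.9059 ≈ 0.0462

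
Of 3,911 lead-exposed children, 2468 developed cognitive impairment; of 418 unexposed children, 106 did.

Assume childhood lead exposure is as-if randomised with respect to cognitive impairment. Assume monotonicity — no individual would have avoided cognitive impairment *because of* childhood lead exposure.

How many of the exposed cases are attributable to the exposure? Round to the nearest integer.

about 1476 cases

p₁ = P(outcome | exposed) = 2468/3911 = 0.63104
p₀ = P(outcome | unexposed) = 106/418 = 0.25359
PN = (p₁ − p₀)/p₁ = (0.63104 − 0.25359) / 0.63104 ≈ 0.59814.
Attributable cases ≈ PN × (exposed cases) = 0.59814 × 2468 ≈ 1476.22.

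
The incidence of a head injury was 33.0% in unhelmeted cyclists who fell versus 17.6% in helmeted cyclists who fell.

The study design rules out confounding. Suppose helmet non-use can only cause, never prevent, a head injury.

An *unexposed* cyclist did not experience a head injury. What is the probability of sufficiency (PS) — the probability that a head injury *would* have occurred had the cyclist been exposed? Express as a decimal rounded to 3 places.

p₁ = 0.33, p₀ = 0.176.
Under exogeneity and monotonicity, PS = (p₁ − p₀) / (1 − p₀).
PS = (0.33 − 0.176) / (1 − 0.176) = 0.154 / 0.824 ≈ 0.1869

PS ≈ 0.187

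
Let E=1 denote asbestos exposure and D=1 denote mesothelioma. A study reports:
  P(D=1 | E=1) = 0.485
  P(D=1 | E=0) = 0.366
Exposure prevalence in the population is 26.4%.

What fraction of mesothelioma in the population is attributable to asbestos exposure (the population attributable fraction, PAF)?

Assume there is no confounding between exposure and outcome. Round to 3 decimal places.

PAF ≈ 0.079

Let p₁ = 0.485, p₀ = 0.366.
Overall risk P(Y=1) = π·p₁ + (1−π)·p₀ = 0.264×0.485 + 0.736×0.366 = 0.39742.
Under exogeneity, PAF = [P(Y=1) − p₀] / P(Y=1).
PAF = (0.39742 − 0.366) / 0.39742 ≈ 0.0791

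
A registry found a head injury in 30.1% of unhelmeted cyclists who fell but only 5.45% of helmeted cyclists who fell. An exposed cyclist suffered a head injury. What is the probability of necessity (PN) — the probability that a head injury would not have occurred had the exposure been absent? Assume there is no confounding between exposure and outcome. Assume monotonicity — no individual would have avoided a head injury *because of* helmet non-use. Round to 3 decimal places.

PN ≈ 0.819

p₁ = 0.301, p₀ = 0.0545.
Under exogeneity and monotonicity, PN = (p₁ − p₀) / p₁.
PN = (0.301 − 0.0545) / 0.301 = 0.2465 / 0.301 ≈ 0.8189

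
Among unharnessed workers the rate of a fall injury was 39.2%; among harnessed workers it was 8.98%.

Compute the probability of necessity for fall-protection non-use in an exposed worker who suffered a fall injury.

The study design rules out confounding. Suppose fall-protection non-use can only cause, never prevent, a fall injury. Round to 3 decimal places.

p₁ = 0.392, p₀ = 0.0898.
Under exogeneity and monotonicity, PN = (p₁ − p₀) / p₁.
PN = (0.392 − 0.0898) / 0.392 = 0.3022 / 0.392 ≈ 0.7709

PN ≈ 0.771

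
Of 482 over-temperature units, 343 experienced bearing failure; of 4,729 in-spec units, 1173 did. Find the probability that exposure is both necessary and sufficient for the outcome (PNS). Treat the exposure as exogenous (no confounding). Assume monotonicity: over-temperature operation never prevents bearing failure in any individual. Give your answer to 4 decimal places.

p₁ = P(outcome | exposed) = 343/482 = 0.71162
p₀ = P(outcome | unexposed) = 1173/4729 = 0.24804
Under exogeneity and monotonicity, PNS = p₁ − p₀.
PNS = 0.71162 − 0.24804 = 0.46357

PNS ≈ 0.4636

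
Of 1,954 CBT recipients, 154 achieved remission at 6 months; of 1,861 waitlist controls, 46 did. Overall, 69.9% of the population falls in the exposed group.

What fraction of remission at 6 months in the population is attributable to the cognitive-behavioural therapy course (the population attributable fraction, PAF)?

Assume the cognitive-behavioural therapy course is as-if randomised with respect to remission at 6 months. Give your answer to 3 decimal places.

PAF ≈ 0.605

p₁ = P(outcome | exposed) = 154/1954 = 0.078813
p₀ = P(outcome | unexposed) = 46/1861 = 0.024718
Overall risk P(Y=1) = π·p₁ + (1−π)·p₀ = 0.699×0.078813 + 0.301×0.024718 = 0.06253.
Under exogeneity, PAF = [P(Y=1) − p₀] / P(Y=1).
PAF = (0.06253 − 0.024718) / 0.06253 ≈ 0.6047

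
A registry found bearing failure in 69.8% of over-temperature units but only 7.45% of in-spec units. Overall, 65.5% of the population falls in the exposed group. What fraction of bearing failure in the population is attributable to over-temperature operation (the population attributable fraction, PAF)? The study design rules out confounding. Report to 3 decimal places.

PAF ≈ 0.846

p₁ = 0.698, p₀ = 0.0745.
Overall risk P(Y=1) = π·p₁ + (1−π)·p₀ = 0.655×0.698 + 0.345×0.0745 = 0.48289.
Under exogeneity, PAF = [P(Y=1) − p₀] / P(Y=1).
PAF = (0.48289 − 0.0745) / 0.48289 ≈ 0.8457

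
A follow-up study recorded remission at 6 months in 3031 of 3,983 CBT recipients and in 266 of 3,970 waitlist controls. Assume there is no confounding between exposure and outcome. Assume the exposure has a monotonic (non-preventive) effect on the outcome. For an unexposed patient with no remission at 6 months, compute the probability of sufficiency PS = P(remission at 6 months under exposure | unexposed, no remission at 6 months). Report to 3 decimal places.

p₁ = P(outcome | exposed) = 3031/3983 = 0.76098
p₀ = P(outcome | unexposed) = 266/3970 = 0.067003
Under exogeneity and monotonicity, PS = (p₁ − p₀) / (1 − p₀).
PS = (0.76098 − 0.067003) / (1 − 0.067003) = 0.69398 / 0.933 ≈ 0.7438

PS ≈ 0.744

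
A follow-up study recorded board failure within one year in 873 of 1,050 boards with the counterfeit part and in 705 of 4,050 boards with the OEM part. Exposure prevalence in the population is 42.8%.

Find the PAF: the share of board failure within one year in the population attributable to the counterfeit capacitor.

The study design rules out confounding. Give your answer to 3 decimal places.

PAF ≈ 0.618

p₁ = P(outcome | exposed) = 873/1050 = 0.83143
p₀ = P(outcome | unexposed) = 705/4050 = 0.17407
Overall risk P(Y=1) = π·p₁ + (1−π)·p₀ = 0.428×0.83143 + 0.572×0.17407 = 0.45542.
Under exogeneity, PAF = [P(Y=1) − p₀] / P(Y=1).
PAF = (0.45542 − 0.17407) / 0.45542 ≈ 0.6178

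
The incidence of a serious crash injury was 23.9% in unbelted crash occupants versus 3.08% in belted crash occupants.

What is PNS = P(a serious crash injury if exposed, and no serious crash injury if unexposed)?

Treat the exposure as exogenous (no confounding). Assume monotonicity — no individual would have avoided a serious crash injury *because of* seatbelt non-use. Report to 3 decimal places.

p₁ = 0.239, p₀ = 0.0308.
Under exogeneity and monotonicity, PNS = p₁ − p₀.
PNS = 0.239 − 0.0308 = 0.2082

PNS ≈ 0.208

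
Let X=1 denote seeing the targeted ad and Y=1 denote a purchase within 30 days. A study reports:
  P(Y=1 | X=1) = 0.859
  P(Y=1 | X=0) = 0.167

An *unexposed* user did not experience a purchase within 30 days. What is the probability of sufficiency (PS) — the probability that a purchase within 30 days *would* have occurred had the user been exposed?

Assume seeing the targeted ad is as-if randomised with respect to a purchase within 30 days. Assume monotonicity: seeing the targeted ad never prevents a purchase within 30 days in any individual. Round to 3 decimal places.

PS ≈ 0.831

Let p₁ = 0.859, p₀ = 0.167.
Under exogeneity and monotonicity, PS = (p₁ − p₀) / (1 − p₀).
PS = (0.859 − 0.167) / (1 − 0.167) = 0.692 / 0.833 ≈ 0.8307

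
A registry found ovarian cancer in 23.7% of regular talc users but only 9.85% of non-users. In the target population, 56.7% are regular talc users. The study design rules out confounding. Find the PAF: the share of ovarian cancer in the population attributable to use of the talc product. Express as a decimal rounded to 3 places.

PAF ≈ 0.444

p₁ = 0.237, p₀ = 0.0985.
Overall risk P(Y=1) = π·p₁ + (1−π)·p₀ = 0.567×0.237 + 0.433×0.0985 = 0.17703.
Under exogeneity, PAF = [P(Y=1) − p₀] / P(Y=1).
PAF = (0.17703 − 0.0985) / 0.17703 ≈ 0.4436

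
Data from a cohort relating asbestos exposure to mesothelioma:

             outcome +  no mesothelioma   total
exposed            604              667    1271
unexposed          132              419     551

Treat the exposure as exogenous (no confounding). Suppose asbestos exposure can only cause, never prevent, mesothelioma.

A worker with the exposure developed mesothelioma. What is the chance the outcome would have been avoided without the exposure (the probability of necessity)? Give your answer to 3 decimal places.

p₁ = P(outcome | exposed) = 604/1271 = 0.47522
p₀ = P(outcome | unexposed) = 132/551 = 0.23956
Under exogeneity and monotonicity, PN = (p₁ − p₀) / p₁.
PN = (0.47522 − 0.23956) / 0.47522 = 0.23565 / 0.47522 ≈ 0.4959

PN ≈ 0.496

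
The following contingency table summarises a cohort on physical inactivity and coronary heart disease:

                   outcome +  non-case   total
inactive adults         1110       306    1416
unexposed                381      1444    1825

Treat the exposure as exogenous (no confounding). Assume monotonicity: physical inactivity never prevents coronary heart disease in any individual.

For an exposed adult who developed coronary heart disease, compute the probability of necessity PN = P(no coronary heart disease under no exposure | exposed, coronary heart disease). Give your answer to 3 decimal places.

PN ≈ 0.734

p₁ = P(outcome | exposed) = 1110/1416 = 0.7839
p₀ = P(outcome | unexposed) = 381/1825 = 0.20877
Under exogeneity and monotonicity, PN = (p₁ − p₀)/p₁.
PN = (0.7839 − 0.20877) / 0.7839 ≈ 0.7337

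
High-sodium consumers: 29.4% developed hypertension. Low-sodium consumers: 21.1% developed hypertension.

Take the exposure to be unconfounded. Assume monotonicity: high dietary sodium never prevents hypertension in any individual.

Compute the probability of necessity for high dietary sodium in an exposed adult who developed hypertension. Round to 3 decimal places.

PN ≈ 0.282

p₁ = 0.294, p₀ = 0.211.
Under exogeneity and monotonicity, PN = (p₁ − p₀) / p₁.
PN = (0.294 − 0.211) / 0.294 = 0.083 / 0.294 ≈ 0.2823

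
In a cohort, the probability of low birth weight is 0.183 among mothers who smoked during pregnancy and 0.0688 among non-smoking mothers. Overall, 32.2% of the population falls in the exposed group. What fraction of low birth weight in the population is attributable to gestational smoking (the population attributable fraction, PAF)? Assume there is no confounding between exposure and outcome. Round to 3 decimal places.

Let p₁ = 0.183, p₀ = 0.0688.
Overall risk P(Y=1) = π·p₁ + (1−π)·p₀ = 0.322×0.183 + 0.678×0.0688 = 0.10557.
Under exogeneity, PAF = [P(Y=1) − p₀] / P(Y=1).
PAF = (0.10557 − 0.0688) / 0.10557 ≈ 0.3483

PAF ≈ 0.348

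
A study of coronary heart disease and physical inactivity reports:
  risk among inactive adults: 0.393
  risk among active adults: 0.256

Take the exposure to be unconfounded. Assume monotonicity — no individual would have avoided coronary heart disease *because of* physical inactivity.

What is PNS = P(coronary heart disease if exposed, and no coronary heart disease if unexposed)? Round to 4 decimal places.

PNS ≈ 0.1370

Let p₁ = 0.393, p₀ = 0.256.
Under exogeneity and monotonicity, PNS = p₁ − p₀.
PNS = 0.393 − 0.256 = 0.137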